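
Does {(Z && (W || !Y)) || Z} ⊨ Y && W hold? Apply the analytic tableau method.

Initial set: {((Z && (W || !Y)) || Z); !(Y && W)}.
((Z && (W || !Y)) || Z): β-rule — branch into (Z && (W || !Y))  //  Z.
  branch 1 (add (Z && (W || !Y))):
    (Z && (W || !Y)): α-rule — add Z, (W || !Y).
    !(Y && W): β-rule — branch into !Y  //  !W.
      branch 1.1 (add !Y):
        (W || !Y): β-rule — branch into W  //  !Y.
          branch 1.1.1 (add W):
            ○ open, literals {W=T, Y=F, Z=T}.
          branch 1.1.2 (add !Y):
            ○ open, literals {Y=F, Z=T}.
      branch 1.2 (add !W):
        (W || !Y): β-rule — branch into W  //  !Y.
          branch 1.2.1 (add W):
            × closes — contains both W and !W.
          branch 1.2.2 (add !Y):
            ○ open, literals {W=F, Y=F, Z=T}.
  branch 2 (add Z):
    !(Y && W): β-rule — branch into !Y  //  !W.
      branch 2.1 (add !Y):
        ○ open, literals {Y=F, Z=T}.
      branch 2.2 (add !W):
        ○ open, literals {W=F, Z=T}.
1 branch closed, 5 open.
An open branch gives a countermodel: W=T, Y=F, Z=T (unmentioned atoms arbitrary); the premises hold there but the conclusion fails.

No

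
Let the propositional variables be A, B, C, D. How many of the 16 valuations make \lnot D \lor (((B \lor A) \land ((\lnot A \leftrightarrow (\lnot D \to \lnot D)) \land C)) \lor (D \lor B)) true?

16

Initial set: {T (\lnot D \lor (((B \lor A) \land ((\lnot A \leftrightarrow (\lnot D \to \lnot D)) \land C)) \lor (D \lor B)))}.
T (\lnot D \lor (((B \lor A) \land ((\lnot A \leftrightarrow (\lnot D \to \lnot D)) \land C)) \lor (D \lor B))): β-rule — branch into T \lnot D  //  T (((B \lor A) \land ((\lnot A \leftrightarrow (\lnot D \to \lnot D)) \land C)) \lor (D \lor B)).
  branch 1 (add T \lnot D):
    ○ open, literals {D=F}.
  branch 2 (add T (((B \lor A) \land ((\lnot A \leftrightarrow (\lnot D \to \lnot D)) \land C)) \lor (D \lor B))):
    T (((B \lor A) \land ((\lnot A \leftrightarrow (\lnot D \to \lnot D)) \land C)) \lor (D \lor B)): β-rule — branch into T ((B \lor A) \land ((\lnot A \leftrightarrow (\lnot D \to \lnot D)) \land C))  //  T (D \lor B).
      branch 2.1 (add T ((B \lor A) \land ((\lnot A \leftrightarrow (\lnot D \to \lnot D)) \land C))):
        T ((B \lor A) \land ((\lnot A \leftrightarrow (\lnot D \to \lnot D)) \land C)): α-rule — add T (B \lor A), T ((\lnot A \leftrightarrow (\lnot D \to \lnot D)) \land C).
        T ((\lnot A \leftrightarrow (\lnot D \to \lnot D)) \land C): α-rule — add T (\lnot A \leftrightarrow (\lnot D \to \lnot D)), T C.
        T (B \lor A): β-rule — branch into T B  //  T A.
          branch 2.1.1 (add T B):
            T (\lnot A \leftrightarrow (\lnot D \to \lnot D)): β-rule — branch into T \lnot A, T (\lnot D \to \lnot D)  //  F \lnot A, F (\lnot D \to \lnot D).
              branch 2.1.1.1 (add T \lnot A, T (\lnot D \to \lnot D)):
                T (\lnot D \to \lnot D): β-rule — branch into F \lnot D  //  T \lnot D.
                  branch 2.1.1.1.1 (add F \lnot D):
                    ○ open, literals {A=F, B=T, C=T, D=T}.
                  branch 2.1.1.1.2 (add T \lnot D):
                    ○ open, literals {A=F, B=T, C=T, D=F}.
              branch 2.1.1.2 (add F \lnot A, F (\lnot D \to \lnot D)):
                F (\lnot D \to \lnot D): α-rule — add T \lnot D, F \lnot D.
                × closes — contains both D and \lnot D.
          branch 2.1.2 (add T A):
            T (\lnot A \leftrightarrow (\lnot D \to \lnot D)): β-rule — branch into T \lnot A, T (\lnot D \to \lnot D)  //  F \lnot A, F (\lnot D \to \lnot D).
              branch 2.1.2.1 (add T \lnot A, T (\lnot D \to \lnot D)):
                × closes — contains both A and \lnot A.
              branch 2.1.2.2 (add F \lnot A, F (\lnot D \to \lnot D)):
                F (\lnot D \to \lnot D): α-rule — add T \lnot D, F \lnot D.
                × closes — contains both D and \lnot D.
      branch 2.2 (add T (D \lor B)):
        T (D \lor B): β-rule — branch into T D  //  T B.
          branch 2.2.1 (add T D):
            ○ open, literals {D=T}.
          branch 2.2.2 (add T B):
            ○ open, literals {B=T}.
3 branches closed, 5 open.
Each open branch fixes some atoms; the unmentioned ones are free. Counting distinct full assignments: branch {D=F} (A, B, C) contributes 8 new; branch {A=F, B=T, C=T, D=T} (none free) contributes 1 new; branch {A=F, B=T, C=T, D=F} (none free) contributes 0 new; branch {D=T} (A, B, C) contributes 7 new; branch {B=T} (A, C, D) contributes 0 new. Total: 16.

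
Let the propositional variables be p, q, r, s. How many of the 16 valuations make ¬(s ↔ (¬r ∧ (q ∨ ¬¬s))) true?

6

Initial set: {¬(s ↔ (¬r ∧ (q ∨ ¬¬s)))}.
¬(s ↔ (¬r ∧ (q ∨ ¬¬s))): β-rule — branch into s, ¬(¬r ∧ (q ∨ ¬¬s))  //  ¬s, (¬r ∧ (q ∨ ¬¬s)).
  branch 1 (add s, ¬(¬r ∧ (q ∨ ¬¬s))):
    ¬(¬r ∧ (q ∨ ¬¬s)): β-rule — branch into ¬¬r  //  ¬(q ∨ ¬¬s).
      branch 1.1 (add ¬¬r):
        ○ open, literals {r=T, s=T}.
      branch 1.2 (add ¬(q ∨ ¬¬s)):
        ¬(q ∨ ¬¬s): α-rule — add ¬q, ¬¬¬s.
        ¬¬¬s: drop double negation, giving ¬s.
        × closes — contains both s and ¬s.
  branch 2 (add ¬s, (¬r ∧ (q ∨ ¬¬s))):
    (¬r ∧ (q ∨ ¬¬s)): α-rule — add ¬r, (q ∨ ¬¬s).
    (q ∨ ¬¬s): β-rule — branch into q  //  ¬¬s.
      branch 2.1 (add q):
        ○ open, literals {q=T, r=F, s=F}.
      branch 2.2 (add ¬¬s):
        ¬¬s: drop double negation, giving s.
        × closes — contains both s and ¬s.
2 branches closed, 2 open.
Each open branch fixes some atoms; the unmentioned ones are free. Counting distinct full assignments: branch {r=T, s=T} (p, q) contributes 4 new; branch {q=T, r=F, s=F} (p) contributes 2 new. Total: 6.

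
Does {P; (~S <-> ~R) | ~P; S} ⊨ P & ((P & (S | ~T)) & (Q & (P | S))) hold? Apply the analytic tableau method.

Initial set: {P; ((~S <-> ~R) | ~P); S; ~(P & ((P & (S | ~T)) & (Q & (P | S))))}.
((~S <-> ~R) | ~P): β-rule — branch into (~S <-> ~R)  //  ~P.
  branch 1 (add (~S <-> ~R)):
    ~(P & ((P & (S | ~T)) & (Q & (P | S)))): β-rule — branch into ~P  //  ~((P & (S | ~T)) & (Q & (P | S))).
      branch 1.1 (add ~P):
        × closes — contains both P and ~P.
      branch 1.2 (add ~((P & (S | ~T)) & (Q & (P | S)))):
        (~S <-> ~R): β-rule — branch into ~S, ~R  //  ~~S, ~~R.
          branch 1.2.1 (add ~S, ~R):
            × closes — contains both S and ~S.
          branch 1.2.2 (add ~~S, ~~R):
            ~((P & (S | ~T)) & (Q & (P | S))): β-rule — branch into ~(P & (S | ~T))  //  ~(Q & (P | S)).
              branch 1.2.2.1 (add ~(P & (S | ~T))):
                ~(P & (S | ~T)): β-rule — branch into ~P  //  ~(S | ~T).
                  branch 1.2.2.1.1 (add ~P):
                    × closes — contains both P and ~P.
                  branch 1.2.2.1.2 (add ~(S | ~T)):
                    ~(S | ~T): α-rule — add ~S, ~~T.
                    × closes — contains both S and ~S.
              branch 1.2.2.2 (add ~(Q & (P | S))):
                ~(Q & (P | S)): β-rule — branch into ~Q  //  ~(P | S).
                  branch 1.2.2.2.1 (add ~Q):
                    ○ open, literals {P=1, Q=0, R=1, S=1}.
                  branch 1.2.2.2.2 (add ~(P | S)):
                    ~(P | S): α-rule — add ~P, ~S.
                    × closes — contains both P and ~P.
  branch 2 (add ~P):
    × closes — contains both P and ~P.
6 branches closed, 1 open.
An open branch gives a countermodel: P=1, Q=0, R=1, S=1 (unmentioned atoms arbitrary); the premises hold there but the conclusion fails.

No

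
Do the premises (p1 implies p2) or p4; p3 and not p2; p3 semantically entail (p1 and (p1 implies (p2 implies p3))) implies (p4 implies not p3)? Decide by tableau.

Initial set: {((p1 implies p2) or p4); (p3 and not p2); p3; not ((p1 and (p1 implies (p2 implies p3))) implies (p4 implies not p3))}.
(p3 and not p2): α-rule — add p3, not p2.
not ((p1 and (p1 implies (p2 implies p3))) implies (p4 implies not p3)): α-rule — add (p1 and (p1 implies (p2 implies p3))), not (p4 implies not p3).
(p1 and (p1 implies (p2 implies p3))): α-rule — add p1, (p1 implies (p2 implies p3)).
not (p4 implies not p3): α-rule — add p4, not not p3.
((p1 implies p2) or p4): β-rule — branch into (p1 implies p2)  //  p4.
  branch 1 (add (p1 implies p2)):
    (p1 implies (p2 implies p3)): β-rule — branch into not p1  //  (p2 implies p3).
      branch 1.1 (add not p1):
        × closes — contains both p1 and not p1.
      branch 1.2 (add (p2 implies p3)):
        (p1 implies p2): β-rule — branch into not p1  //  p2.
          branch 1.2.1 (add not p1):
            × closes — contains both p1 and not p1.
          branch 1.2.2 (add p2):
            × closes — contains both p2 and not p2.
  branch 2 (add p4):
    (p1 implies (p2 implies p3)): β-rule — branch into not p1  //  (p2 implies p3).
      branch 2.1 (add not p1):
        × closes — contains both p1 and not p1.
      branch 2.2 (add (p2 implies p3)):
        (p2 implies p3): β-rule — branch into not p2  //  p3.
          branch 2.2.1 (add not p2):
            ○ open, literals {p1=1, p2=0, p3=1, p4=1}.
          branch 2.2.2 (add p3):
            ○ open, literals {p1=1, p2=0, p3=1, p4=1}.
4 branches closed, 2 open.
An open branch gives a countermodel: p1=1, p2=0, p3=1, p4=1 (unmentioned atoms arbitrary); the premises hold there but the conclusion fails.

No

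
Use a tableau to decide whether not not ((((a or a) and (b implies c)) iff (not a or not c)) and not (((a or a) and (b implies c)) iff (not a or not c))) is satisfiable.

Initial set: {not not ((((a or a) and (b implies c)) iff (not a or not c)) and not (((a or a) and (b implies c)) iff (not a or not c)))}.
not not ((((a or a) and (b implies c)) iff (not a or not c)) and not (((a or a) and (b implies c)) iff (not a or not c))): drop double negation, giving ((((a or a) and (b implies c)) iff (not a or not c)) and not (((a or a) and (b implies c)) iff (not a or not c))).
((((a or a) and (b implies c)) iff (not a or not c)) and not (((a or a) and (b implies c)) iff (not a or not c))): α-rule — add (((a or a) and (b implies c)) iff (not a or not c)), not (((a or a) and (b implies c)) iff (not a or not c)).
(((a or a) and (b implies c)) iff (not a or not c)): β-rule — branch into ((a or a) and (b implies c)), (not a or not c)  //  not ((a or a) and (b implies c)), not (not a or not c).
  branch 1 (add ((a or a) and (b implies c)), (not a or not c)):
    ((a or a) and (b implies c)): α-rule — add (a or a), (b implies c).
    not (((a or a) and (b implies c)) iff (not a or not c)): β-rule — branch into ((a or a) and (b implies c)), not (not a or not c)  //  not ((a or a) and (b implies c)), (not a or not c).
      branch 1.1 (add ((a or a) and (b implies c)), not (not a or not c)):
        ((a or a) and (b implies c)): α-rule — add (a or a), (b implies c).
        not (not a or not c): α-rule — add not not a, not not c.
        (not a or not c): β-rule — branch into not a  //  not c.
          branch 1.1.1 (add not a):
            × closes — contains both a and not a.
          branch 1.1.2 (add not c):
            × closes — contains both c and not c.
      branch 1.2 (add not ((a or a) and (b implies c)), (not a or not c)):
        (not a or not c): β-rule — branch into not a  //  not c.
          branch 1.2.1 (add not a):
            (a or a): β-rule — branch into a  //  a.
              branch 1.2.1.1 (add a):
                × closes — contains both a and not a.
              branch 1.2.1.2 (add a):
                × closes — contains both a and not a.
          branch 1.2.2 (add not c):
            (a or a): β-rule — branch into a  //  a.
              branch 1.2.2.1 (add a):
                (b implies c): β-rule — branch into not b  //  c.
                  branch 1.2.2.1.1 (add not b):
                    not ((a or a) and (b implies c)): β-rule — branch into not (a or a)  //  not (b implies c).
                      branch 1.2.2.1.1.1 (add not (a or a)):
                        not (a or a): α-rule — add not a, not a.
                        × closes — contains both a and not a.
                      branch 1.2.2.1.1.2 (add not (b implies c)):
                        not (b implies c): α-rule — add b, not c.
                        × closes — contains both b and not b.
                  branch 1.2.2.1.2 (add c):
                    × closes — contains both c and not c.
              branch 1.2.2.2 (add a):
                (b implies c): β-rule — branch into not b  //  c.
                  branch 1.2.2.2.1 (add not b):
                    not ((a or a) and (b implies c)): β-rule — branch into not (a or a)  //  not (b implies c).
                      branch 1.2.2.2.1.1 (add not (a or a)):
                        not (a or a): α-rule — add not a, not a.
                        × closes — contains both a and not a.
                      branch 1.2.2.2.1.2 (add not (b implies c)):
                        not (b implies c): α-rule — add b, not c.
                        × closes — contains both b and not b.
                  branch 1.2.2.2.2 (add c):
                    × closes — contains both c and not c.
  branch 2 (add not ((a or a) and (b implies c)), not (not a or not c)):
    not (not a or not c): α-rule — add not not a, not not c.
    not (((a or a) and (b implies c)) iff (not a or not c)): β-rule — branch into ((a or a) and (b implies c)), not (not a or not c)  //  not ((a or a) and (b implies c)), (not a or not c).
      branch 2.1 (add ((a or a) and (b implies c)), not (not a or not c)):
        ((a or a) and (b implies c)): α-rule — add (a or a), (b implies c).
        not (not a or not c): α-rule — add not not a, not not c.
        not ((a or a) and (b implies c)): β-rule — branch into not (a or a)  //  not (b implies c).
          branch 2.1.1 (add not (a or a)):
            not (a or a): α-rule — add not a, not a.
            × closes — contains both a and not a.
          branch 2.1.2 (add not (b implies c)):
            not (b implies c): α-rule — add b, not c.
            × closes — contains both c and not c.
      branch 2.2 (add not ((a or a) and (b implies c)), (not a or not c)):
        not ((a or a) and (b implies c)): β-rule — branch into not (a or a)  //  not (b implies c).
          branch 2.2.1 (add not (a or a)):
            not (a or a): α-rule — add not a, not a.
            × closes — contains both a and not a.
          branch 2.2.2 (add not (b implies c)):
            not (b implies c): α-rule — add b, not c.
            × closes — contains both c and not c.
All 14 branches close.
Every branch closed; the formula is unsatisfiable.

Unsatisfiable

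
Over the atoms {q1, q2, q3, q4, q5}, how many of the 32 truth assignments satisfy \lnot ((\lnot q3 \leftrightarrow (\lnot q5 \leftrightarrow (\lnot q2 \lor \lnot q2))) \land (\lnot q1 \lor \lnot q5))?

20

Initial set: {\lnot ((\lnot q3 \leftrightarrow (\lnot q5 \leftrightarrow (\lnot q2 \lor \lnot q2))) \land (\lnot q1 \lor \lnot q5))}.
\lnot ((\lnot q3 \leftrightarrow (\lnot q5 \leftrightarrow (\lnot q2 \lor \lnot q2))) \land (\lnot q1 \lor \lnot q5)): β-rule — branch into \lnot (\lnot q3 \leftrightarrow (\lnot q5 \leftrightarrow (\lnot q2 \lor \lnot q2)))  //  \lnot (\lnot q1 \lor \lnot q5).
  branch 1 (add \lnot (\lnot q3 \leftrightarrow (\lnot q5 \leftrightarrow (\lnot q2 \lor \lnot q2)))):
    \lnot (\lnot q3 \leftrightarrow (\lnot q5 \leftrightarrow (\lnot q2 \lor \lnot q2))): β-rule — branch into \lnot q3, \lnot (\lnot q5 \leftrightarrow (\lnot q2 \lor \lnot q2))  //  \lnot \lnot q3, (\lnot q5 \leftrightarrow (\lnot q2 \lor \lnot q2)).
      branch 1.1 (add \lnot q3, \lnot (\lnot q5 \leftrightarrow (\lnot q2 \lor \lnot q2))):
        \lnot (\lnot q5 \leftrightarrow (\lnot q2 \lor \lnot q2)): β-rule — branch into \lnot q5, \lnot (\lnot q2 \lor \lnot q2)  //  \lnot \lnot q5, (\lnot q2 \lor \lnot q2).
          branch 1.1.1 (add \lnot q5, \lnot (\lnot q2 \lor \lnot q2)):
            \lnot (\lnot q2 \lor \lnot q2): α-rule — add \lnot \lnot q2, \lnot \lnot q2.
            ○ open, literals {q2=true, q3=false, q5=false}.
          branch 1.1.2 (add \lnot \lnot q5, (\lnot q2 \lor \lnot q2)):
            (\lnot q2 \lor \lnot q2): β-rule — branch into \lnot q2  //  \lnot q2.
              branch 1.1.2.1 (add \lnot q2):
                ○ open, literals {q2=false, q3=false, q5=true}.
              branch 1.1.2.2 (add \lnot q2):
                ○ open, literals {q2=false, q3=false, q5=true}.
      branch 1.2 (add \lnot \lnot q3, (\lnot q5 \leftrightarrow (\lnot q2 \lor \lnot q2))):
        (\lnot q5 \leftrightarrow (\lnot q2 \lor \lnot q2)): β-rule — branch into \lnot q5, (\lnot q2 \lor \lnot q2)  //  \lnot \lnot q5, \lnot (\lnot q2 \lor \lnot q2).
          branch 1.2.1 (add \lnot q5, (\lnot q2 \lor \lnot q2)):
            (\lnot q2 \lor \lnot q2): β-rule — branch into \lnot q2  //  \lnot q2.
              branch 1.2.1.1 (add \lnot q2):
                ○ open, literals {q2=false, q3=true, q5=false}.
              branch 1.2.1.2 (add \lnot q2):
                ○ open, literals {q2=false, q3=true, q5=false}.
          branch 1.2.2 (add \lnot \lnot q5, \lnot (\lnot q2 \lor \lnot q2)):
            \lnot (\lnot q2 \lor \lnot q2): α-rule — add \lnot \lnot q2, \lnot \lnot q2.
            ○ open, literals {q2=true, q3=true, q5=true}.
  branch 2 (add \lnot (\lnot q1 \lor \lnot q5)):
    \lnot (\lnot q1 \lor \lnot q5): α-rule — add \lnot \lnot q1, \lnot \lnot q5.
    ○ open, literals {q1=true, q5=true}.
0 branches closed, 7 open.
Each open branch fixes some atoms; the unmentioned ones are free. Counting distinct full assignments: branch {q2=true, q3=false, q5=false} (q1, q4) contributes 4 new; branch {q2=false, q3=false, q5=true} (q1, q4) contributes 4 new; branch {q2=false, q3=false, q5=true} (q1, q4) contributes 0 new; branch {q2=false, q3=true, q5=false} (q1, q4) contributes 4 new; branch {q2=false, q3=true, q5=false} (q1, q4) contributes 0 new; branch {q2=true, q3=true, q5=true} (q1, q4) contributes 4 new; branch {q1=true, q5=true} (q2, q3, q4) contributes 4 new. Total: 20.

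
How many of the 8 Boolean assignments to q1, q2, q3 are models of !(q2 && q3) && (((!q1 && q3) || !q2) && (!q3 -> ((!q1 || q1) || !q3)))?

4

Initial set: {(!(q2 && q3) && (((!q1 && q3) || !q2) && (!q3 -> ((!q1 || q1) || !q3))))}.
(!(q2 && q3) && (((!q1 && q3) || !q2) && (!q3 -> ((!q1 || q1) || !q3)))): α-rule — add !(q2 && q3), (((!q1 && q3) || !q2) && (!q3 -> ((!q1 || q1) || !q3))).
(((!q1 && q3) || !q2) && (!q3 -> ((!q1 || q1) || !q3))): α-rule — add ((!q1 && q3) || !q2), (!q3 -> ((!q1 || q1) || !q3)).
!(q2 && q3): β-rule — branch into !q2  //  !q3.
  branch 1 (add !q2):
    ((!q1 && q3) || !q2): β-rule — branch into (!q1 && q3)  //  !q2.
      branch 1.1 (add (!q1 && q3)):
        (!q1 && q3): α-rule — add !q1, q3.
        (!q3 -> ((!q1 || q1) || !q3)): β-rule — branch into !!q3  //  ((!q1 || q1) || !q3).
          branch 1.1.1 (add !!q3):
            ○ open, literals {q1=F, q2=F, q3=T}.
          branch 1.1.2 (add ((!q1 || q1) || !q3)):
            ((!q1 || q1) || !q3): β-rule — branch into (!q1 || q1)  //  !q3.
              branch 1.1.2.1 (add (!q1 || q1)):
                (!q1 || q1): β-rule — branch into !q1  //  q1.
                  branch 1.1.2.1.1 (add !q1):
                    ○ open, literals {q1=F, q2=F, q3=T}.
                  branch 1.1.2.1.2 (add q1):
                    × closes — contains both q1 and !q1.
              branch 1.1.2.2 (add !q3):
                × closes — contains both q3 and !q3.
      branch 1.2 (add !q2):
        (!q3 -> ((!q1 || q1) || !q3)): β-rule — branch into !!q3  //  ((!q1 || q1) || !q3).
          branch 1.2.1 (add !!q3):
            ○ open, literals {q2=F, q3=T}.
          branch 1.2.2 (add ((!q1 || q1) || !q3)):
            ((!q1 || q1) || !q3): β-rule — branch into (!q1 || q1)  //  !q3.
              branch 1.2.2.1 (add (!q1 || q1)):
                (!q1 || q1): β-rule — branch into !q1  //  q1.
                  branch 1.2.2.1.1 (add !q1):
                    ○ open, literals {q1=F, q2=F}.
                  branch 1.2.2.1.2 (add q1):
                    ○ open, literals {q1=T, q2=F}.
              branch 1.2.2.2 (add !q3):
                ○ open, literals {q2=F, q3=F}.
  branch 2 (add !q3):
    ((!q1 && q3) || !q2): β-rule — branch into (!q1 && q3)  //  !q2.
      branch 2.1 (add (!q1 && q3)):
        (!q1 && q3): α-rule — add !q1, q3.
        × closes — contains both q3 and !q3.
      branch 2.2 (add !q2):
        (!q3 -> ((!q1 || q1) || !q3)): β-rule — branch into !!q3  //  ((!q1 || q1) || !q3).
          branch 2.2.1 (add !!q3):
            × closes — contains both q3 and !q3.
          branch 2.2.2 (add ((!q1 || q1) || !q3)):
            ((!q1 || q1) || !q3): β-rule — branch into (!q1 || q1)  //  !q3.
              branch 2.2.2.1 (add (!q1 || q1)):
                (!q1 || q1): β-rule — branch into !q1  //  q1.
                  branch 2.2.2.1.1 (add !q1):
                    ○ open, literals {q1=F, q2=F, q3=F}.
                  branch 2.2.2.1.2 (add q1):
                    ○ open, literals {q1=T, q2=F, q3=F}.
              branch 2.2.2.2 (add !q3):
                ○ open, literals {q2=F, q3=F}.
4 branches closed, 9 open.
Each open branch fixes some atoms; the unmentioned ones are free. Counting distinct full assignments: branch {q1=F, q2=F, q3=T} (none free) contributes 1 new; branch {q1=F, q2=F, q3=T} (none free) contributes 0 new; branch {q2=F, q3=T} (q1) contributes 1 new; branch {q1=F, q2=F} (q3) contributes 1 new; branch {q1=T, q2=F} (q3) contributes 1 new; branch {q2=F, q3=F} (q1) contributes 0 new; branch {q1=F, q2=F, q3=F} (none free) contributes 0 new; branch {q1=T, q2=F, q3=F} (none free) contributes 0 new; branch {q2=F, q3=F} (q1) contributes 0 new. Total: 4.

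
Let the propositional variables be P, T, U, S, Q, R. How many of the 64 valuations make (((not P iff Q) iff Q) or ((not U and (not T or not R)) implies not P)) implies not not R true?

40

Initial set: {((((not P iff Q) iff Q) or ((not U and (not T or not R)) implies not P)) implies not not R)}.
((((not P iff Q) iff Q) or ((not U and (not T or not R)) implies not P)) implies not not R): β-rule — branch into not (((not P iff Q) iff Q) or ((not U and (not T or not R)) implies not P))  //  not not R.
  branch 1 (add not (((not P iff Q) iff Q) or ((not U and (not T or not R)) implies not P))):
    not (((not P iff Q) iff Q) or ((not U and (not T or not R)) implies not P)): α-rule — add not ((not P iff Q) iff Q), not ((not U and (not T or not R)) implies not P).
    not ((not U and (not T or not R)) implies not P): α-rule — add (not U and (not T or not R)), not not P.
    (not U and (not T or not R)): α-rule — add not U, (not T or not R).
    not ((not P iff Q) iff Q): β-rule — branch into (not P iff Q), not Q  //  not (not P iff Q), Q.
      branch 1.1 (add (not P iff Q), not Q):
        (not T or not R): β-rule — branch into not T  //  not R.
          branch 1.1.1 (add not T):
            (not P iff Q): β-rule — branch into not P, Q  //  not not P, not Q.
              branch 1.1.1.1 (add not P, Q):
                × closes — contains both P and not P.
              branch 1.1.1.2 (add not not P, not Q):
                ○ open, literals {P=T, Q=F, T=F, U=F}.
          branch 1.1.2 (add not R):
            (not P iff Q): β-rule — branch into not P, Q  //  not not P, not Q.
              branch 1.1.2.1 (add not P, Q):
                × closes — contains both P and not P.
              branch 1.1.2.2 (add not not P, not Q):
                ○ open, literals {P=T, Q=F, R=F, U=F}.
      branch 1.2 (add not (not P iff Q), Q):
        (not T or not R): β-rule — branch into not T  //  not R.
          branch 1.2.1 (add not T):
            not (not P iff Q): β-rule — branch into not P, not Q  //  not not P, Q.
              branch 1.2.1.1 (add not P, not Q):
                × closes — contains both P and not P.
              branch 1.2.1.2 (add not not P, Q):
                ○ open, literals {P=T, Q=T, T=F, U=F}.
          branch 1.2.2 (add not R):
            not (not P iff Q): β-rule — branch into not P, not Q  //  not not P, Q.
              branch 1.2.2.1 (add not P, not Q):
                × closes — contains both P and not P.
              branch 1.2.2.2 (add not not P, Q):
                ○ open, literals {P=T, Q=T, R=F, U=F}.
  branch 2 (add not not R):
    not not R: drop double negation, giving R.
    ○ open, literals {R=T}.
4 branches closed, 5 open.
Each open branch fixes some atoms; the unmentioned ones are free. Counting distinct full assignments: branch {P=T, Q=F, T=F, U=F} (S, R) contributes 4 new; branch {P=T, Q=F, R=F, U=F} (T, S) contributes 2 new; branch {P=T, Q=T, T=F, U=F} (S, R) contributes 4 new; branch {P=T, Q=T, R=F, U=F} (T, S) contributes 2 new; branch {R=T} (P, T, U, S, Q) contributes 28 new. Total: 40.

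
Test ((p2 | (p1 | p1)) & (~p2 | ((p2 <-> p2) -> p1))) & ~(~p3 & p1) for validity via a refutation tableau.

Assume the negation and expand:
Initial set: {~(((p2 | (p1 | p1)) & (~p2 | ((p2 <-> p2) -> p1))) & ~(~p3 & p1))}.
~(((p2 | (p1 | p1)) & (~p2 | ((p2 <-> p2) -> p1))) & ~(~p3 & p1)): β-rule — branch into ~((p2 | (p1 | p1)) & (~p2 | ((p2 <-> p2) -> p1)))  //  ~~(~p3 & p1).
  branch 1 (add ~((p2 | (p1 | p1)) & (~p2 | ((p2 <-> p2) -> p1)))):
    ~((p2 | (p1 | p1)) & (~p2 | ((p2 <-> p2) -> p1))): β-rule — branch into ~(p2 | (p1 | p1))  //  ~(~p2 | ((p2 <-> p2) -> p1)).
      branch 1.1 (add ~(p2 | (p1 | p1))):
        ~(p2 | (p1 | p1)): α-rule — add ~p2, ~(p1 | p1).
        ~(p1 | p1): α-rule — add ~p1, ~p1.
        ○ open, literals {p1=F, p2=F}.
      branch 1.2 (add ~(~p2 | ((p2 <-> p2) -> p1))):
        ~(~p2 | ((p2 <-> p2) -> p1)): α-rule — add ~~p2, ~((p2 <-> p2) -> p1).
        ~((p2 <-> p2) -> p1): α-rule — add (p2 <-> p2), ~p1.
        (p2 <-> p2): β-rule — branch into p2, p2  //  ~p2, ~p2.
          branch 1.2.1 (add p2, p2):
            ○ open, literals {p1=F, p2=T}.
          branch 1.2.2 (add ~p2, ~p2):
            × closes — contains both p2 and ~p2.
  branch 2 (add ~~(~p3 & p1)):
    ~~(~p3 & p1): α-rule — add ~p3, p1.
    ○ open, literals {p1=T, p3=F}.
1 branch closed, 3 open.
An open branch gives a countermodel: p1=F, p2=F (unmentioned atoms arbitrary); under it the original formula is false.

Not valid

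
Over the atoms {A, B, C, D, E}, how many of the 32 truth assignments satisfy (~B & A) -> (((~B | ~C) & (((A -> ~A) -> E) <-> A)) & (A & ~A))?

24

Initial set: {((~B & A) -> (((~B | ~C) & (((A -> ~A) -> E) <-> A)) & (A & ~A)))}.
((~B & A) -> (((~B | ~C) & (((A -> ~A) -> E) <-> A)) & (A & ~A))): β-rule — branch into ~(~B & A)  //  (((~B | ~C) & (((A -> ~A) -> E) <-> A)) & (A & ~A)).
  branch 1 (add ~(~B & A)):
    ~(~B & A): β-rule — branch into ~~B  //  ~A.
      branch 1.1 (add ~~B):
        ○ open, literals {B=T}.
      branch 1.2 (add ~A):
        ○ open, literals {A=F}.
  branch 2 (add (((~B | ~C) & (((A -> ~A) -> E) <-> A)) & (A & ~A))):
    (((~B | ~C) & (((A -> ~A) -> E) <-> A)) & (A & ~A)): α-rule — add ((~B | ~C) & (((A -> ~A) -> E) <-> A)), (A & ~A).
    ((~B | ~C) & (((A -> ~A) -> E) <-> A)): α-rule — add (~B | ~C), (((A -> ~A) -> E) <-> A).
    (A & ~A): α-rule — add A, ~A.
    × closes — contains both A and ~A.
1 branch closed, 2 open.
Each open branch fixes some atoms; the unmentioned ones are free. Counting distinct full assignments: branch {B=T} (A, C, D, E) contributes 16 new; branch {A=F} (B, C, D, E) contributes 8 new. Total: 24.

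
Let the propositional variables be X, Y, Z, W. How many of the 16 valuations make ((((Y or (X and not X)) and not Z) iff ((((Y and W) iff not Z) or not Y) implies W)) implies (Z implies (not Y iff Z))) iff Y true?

Initial set: {(((((Y or (X and not X)) and not Z) iff ((((Y and W) iff not Z) or not Y) implies W)) implies (Z implies (not Y iff Z))) iff Y)}.
(((((Y or (X and not X)) and not Z) iff ((((Y and W) iff not Z) or not Y) implies W)) implies (Z implies (not Y iff Z))) iff Y): β-rule — branch into ((((Y or (X and not X)) and not Z) iff ((((Y and W) iff not Z) or not Y) implies W)) implies (Z implies (not Y iff Z))), Y  //  not ((((Y or (X and not X)) and not Z) iff ((((Y and W) iff not Z) or not Y) implies W)) implies (Z implies (not Y iff Z))), not Y.
  branch 1 (add ((((Y or (X and not X)) and not Z) iff ((((Y and W) iff not Z) or not Y) implies W)) implies (Z implies (not Y iff Z))), Y):
    ((((Y or (X and not X)) and not Z) iff ((((Y and W) iff not Z) or not Y) implies W)) implies (Z implies (not Y iff Z))): β-rule — branch into not (((Y or (X and not X)) and not Z) iff ((((Y and W) iff not Z) or not Y) implies W))  //  (Z implies (not Y iff Z)).
      branch 1.1 (add not (((Y or (X and not X)) and not Z) iff ((((Y and W) iff not Z) or not Y) implies W))):
        not (((Y or (X and not X)) and not Z) iff ((((Y and W) iff not Z) or not Y) implies W)): β-rule — branch into ((Y or (X and not X)) and not Z), not ((((Y and W) iff not Z) or not Y) implies W)  //  not ((Y or (X and not X)) and not Z), ((((Y and W) iff not Z) or not Y) implies W).
          branch 1.1.1 (add ((Y or (X and not X)) and not Z), not ((((Y and W) iff not Z) or not Y) implies W)):
            ((Y or (X and not X)) and not Z): α-rule — add (Y or (X and not X)), not Z.
            not ((((Y and W) iff not Z) or not Y) implies W): α-rule — add (((Y and W) iff not Z) or not Y), not W.
            (Y or (X and not X)): β-rule — branch into Y  //  (X and not X).
              branch 1.1.1.1 (add Y):
                (((Y and W) iff not Z) or not Y): β-rule — branch into ((Y and W) iff not Z)  //  not Y.
                  branch 1.1.1.1.1 (add ((Y and W) iff not Z)):
                    ((Y and W) iff not Z): β-rule — branch into (Y and W), not Z  //  not (Y and W), not not Z.
                      branch 1.1.1.1.1.1 (add (Y and W), not Z):
                        (Y and W): α-rule — add Y, W.
                        × closes — contains both W and not W.
                      branch 1.1.1.1.1.2 (add not (Y and W), not not Z):
                        × closes — contains both Z and not Z.
                  branch 1.1.1.1.2 (add not Y):
                    × closes — contains both Y and not Y.
              branch 1.1.1.2 (add (X and not X)):
                (X and not X): α-rule — add X, not X.
                × closes — contains both X and not X.
          branch 1.1.2 (add not ((Y or (X and not X)) and not Z), ((((Y and W) iff not Z) or not Y) implies W)):
            not ((Y or (X and not X)) and not Z): β-rule — branch into not (Y or (X and not X))  //  not not Z.
              branch 1.1.2.1 (add not (Y or (X and not X))):
                not (Y or (X and not X)): α-rule — add not Y, not (X and not X).
                × closes — contains both Y and not Y.
              branch 1.1.2.2 (add not not Z):
                ((((Y and W) iff not Z) or not Y) implies W): β-rule — branch into not (((Y and W) iff not Z) or not Y)  //  W.
                  branch 1.1.2.2.1 (add not (((Y and W) iff not Z) or not Y)):
                    not (((Y and W) iff not Z) or not Y): α-rule — add not ((Y and W) iff not Z), not not Y.
                    not ((Y and W) iff not Z): β-rule — branch into (Y and W), not not Z  //  not (Y and W), not Z.
                      branch 1.1.2.2.1.1 (add (Y and W), not not Z):
                        (Y and W): α-rule — add Y, W.
                        ○ open, literals {W=1, Y=1, Z=1}.
                      branch 1.1.2.2.1.2 (add not (Y and W), not Z):
                        × closes — contains both Z and not Z.
                  branch 1.1.2.2.2 (add W):
                    ○ open, literals {W=1, Y=1, Z=1}.
      branch 1.2 (add (Z implies (not Y iff Z))):
        (Z implies (not Y iff Z)): β-rule — branch into not Z  //  (not Y iff Z).
          branch 1.2.1 (add not Z):
            ○ open, literals {Y=1, Z=0}.
          branch 1.2.2 (add (not Y iff Z)):
            (not Y iff Z): β-rule — branch into not Y, Z  //  not not Y, not Z.
              branch 1.2.2.1 (add not Y, Z):
                × closes — contains both Y and not Y.
              branch 1.2.2.2 (add not not Y, not Z):
                ○ open, literals {Y=1, Z=0}.
  branch 2 (add not ((((Y or (X and not X)) and not Z) iff ((((Y and W) iff not Z) or not Y) implies W)) implies (Z implies (not Y iff Z))), not Y):
    not ((((Y or (X and not X)) and not Z) iff ((((Y and W) iff not Z) or not Y) implies W)) implies (Z implies (not Y iff Z))): α-rule — add (((Y or (X and not X)) and not Z) iff ((((Y and W) iff not Z) or not Y) implies W)), not (Z implies (not Y iff Z)).
    not (Z implies (not Y iff Z)): α-rule — add Z, not (not Y iff Z).
    (((Y or (X and not X)) and not Z) iff ((((Y and W) iff not Z) or not Y) implies W)): β-rule — branch into ((Y or (X and not X)) and not Z), ((((Y and W) iff not Z) or not Y) implies W)  //  not ((Y or (X and not X)) and not Z), not ((((Y and W) iff not Z) or not Y) implies W).
      branch 2.1 (add ((Y or (X and not X)) and not Z), ((((Y and W) iff not Z) or not Y) implies W)):
        ((Y or (X and not X)) and not Z): α-rule — add (Y or (X and not X)), not Z.
        × closes — contains both Z and not Z.
      branch 2.2 (add not ((Y or (X and not X)) and not Z), not ((((Y and W) iff not Z) or not Y) implies W)):
        not ((((Y and W) iff not Z) or not Y) implies W): α-rule — add (((Y and W) iff not Z) or not Y), not W.
        not (not Y iff Z): β-rule — branch into not Y, not Z  //  not not Y, Z.
          branch 2.2.1 (add not Y, not Z):
            × closes — contains both Z and not Z.
          branch 2.2.2 (add not not Y, Z):
            × closes — contains both Y and not Y.
10 branches closed, 4 open.
Each open branch fixes some atoms; the unmentioned ones are free. Counting distinct full assignments: branch {W=1, Y=1, Z=1} (X) contributes 2 new; branch {W=1, Y=1, Z=1} (X) contributes 0 new; branch {Y=1, Z=0} (X, W) contributes 4 new; branch {Y=1, Z=0} (X, W) contributes 0 new. Total: 6.

6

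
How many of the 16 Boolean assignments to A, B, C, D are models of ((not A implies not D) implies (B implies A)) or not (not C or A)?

Initial set: {(((not A implies not D) implies (B implies A)) or not (not C or A))}.
(((not A implies not D) implies (B implies A)) or not (not C or A)): β-rule — branch into ((not A implies not D) implies (B implies A))  //  not (not C or A).
  branch 1 (add ((not A implies not D) implies (B implies A))):
    ((not A implies not D) implies (B implies A)): β-rule — branch into not (not A implies not D)  //  (B implies A).
      branch 1.1 (add not (not A implies not D)):
        not (not A implies not D): α-rule — add not A, not not D.
        ○ open, literals {A=F, D=T}.
      branch 1.2 (add (B implies A)):
        (B implies A): β-rule — branch into not B  //  A.
          branch 1.2.1 (add not B):
            ○ open, literals {B=F}.
          branch 1.2.2 (add A):
            ○ open, literals {A=T}.
  branch 2 (add not (not C or A)):
    not (not C or A): α-rule — add not not C, not A.
    ○ open, literals {A=F, C=T}.
0 branches closed, 4 open.
Each open branch fixes some atoms; the unmentioned ones are free. Counting distinct full assignments: branch {A=F, D=T} (B, C) contributes 4 new; branch {B=F} (A, C, D) contributes 6 new; branch {A=T} (B, C, D) contributes 4 new; branch {A=F, C=T} (B, D) contributes 1 new. Total: 15.

15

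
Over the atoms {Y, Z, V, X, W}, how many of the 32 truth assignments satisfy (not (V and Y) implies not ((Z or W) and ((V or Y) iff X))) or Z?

Initial set: {((not (V and Y) implies not ((Z or W) and ((V or Y) iff X))) or Z)}.
((not (V and Y) implies not ((Z or W) and ((V or Y) iff X))) or Z): β-rule — branch into (not (V and Y) implies not ((Z or W) and ((V or Y) iff X)))  //  Z.
  branch 1 (add (not (V and Y) implies not ((Z or W) and ((V or Y) iff X)))):
    (not (V and Y) implies not ((Z or W) and ((V or Y) iff X))): β-rule — branch into not not (V and Y)  //  not ((Z or W) and ((V or Y) iff X)).
      branch 1.1 (add not not (V and Y)):
        not not (V and Y): α-rule — add V, Y.
        ○ open, literals {V=true, Y=true}.
      branch 1.2 (add not ((Z or W) and ((V or Y) iff X))):
        not ((Z or W) and ((V or Y) iff X)): β-rule — branch into not (Z or W)  //  not ((V or Y) iff X).
          branch 1.2.1 (add not (Z or W)):
            not (Z or W): α-rule — add not Z, not W.
            ○ open, literals {W=false, Z=false}.
          branch 1.2.2 (add not ((V or Y) iff X)):
            not ((V or Y) iff X): β-rule — branch into (V or Y), not X  //  not (V or Y), X.
              branch 1.2.2.1 (add (V or Y), not X):
                (V or Y): β-rule — branch into V  //  Y.
                  branch 1.2.2.1.1 (add V):
                    ○ open, literals {V=true, X=false}.
                  branch 1.2.2.1.2 (add Y):
                    ○ open, literals {X=false, Y=true}.
              branch 1.2.2.2 (add not (V or Y), X):
                not (V or Y): α-rule — add not V, not Y.
                ○ open, literals {V=false, X=true, Y=false}.
  branch 2 (add Z):
    ○ open, literals {Z=true}.
0 branches closed, 6 open.
Each open branch fixes some atoms; the unmentioned ones are free. Counting distinct full assignments: branch {V=true, Y=true} (Z, X, W) contributes 8 new; branch {W=false, Z=false} (Y, V, X) contributes 6 new; branch {V=true, X=false} (Y, Z, W) contributes 3 new; branch {X=false, Y=true} (Z, V, W) contributes 3 new; branch {V=false, X=true, Y=false} (Z, W) contributes 3 new; branch {Z=true} (Y, V, X, W) contributes 6 new. Total: 29.

29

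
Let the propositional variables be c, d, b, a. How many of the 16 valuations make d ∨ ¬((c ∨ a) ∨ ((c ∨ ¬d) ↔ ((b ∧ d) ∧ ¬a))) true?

Initial set: {T (d ∨ ¬((c ∨ a) ∨ ((c ∨ ¬d) ↔ ((b ∧ d) ∧ ¬a))))}.
T (d ∨ ¬((c ∨ a) ∨ ((c ∨ ¬d) ↔ ((b ∧ d) ∧ ¬a)))): β-rule — branch into T d  //  T ¬((c ∨ a) ∨ ((c ∨ ¬d) ↔ ((b ∧ d) ∧ ¬a))).
  branch 1 (add T d):
    ○ open, literals {d=T}.
  branch 2 (add T ¬((c ∨ a) ∨ ((c ∨ ¬d) ↔ ((b ∧ d) ∧ ¬a)))):
    T ¬((c ∨ a) ∨ ((c ∨ ¬d) ↔ ((b ∧ d) ∧ ¬a))): α-rule — add F (c ∨ a), F ((c ∨ ¬d) ↔ ((b ∧ d) ∧ ¬a)).
    F (c ∨ a): α-rule — add F c, F a.
    F ((c ∨ ¬d) ↔ ((b ∧ d) ∧ ¬a)): β-rule — branch into T (c ∨ ¬d), F ((b ∧ d) ∧ ¬a)  //  F (c ∨ ¬d), T ((b ∧ d) ∧ ¬a).
      branch 2.1 (add T (c ∨ ¬d), F ((b ∧ d) ∧ ¬a)):
        T (c ∨ ¬d): β-rule — branch into T c  //  T ¬d.
          branch 2.1.1 (add T c):
            × closes — contains both c and ¬c.
          branch 2.1.2 (add T ¬d):
            F ((b ∧ d) ∧ ¬a): β-rule — branch into F (b ∧ d)  //  F ¬a.
              branch 2.1.2.1 (add F (b ∧ d)):
                F (b ∧ d): β-rule — branch into F b  //  F d.
                  branch 2.1.2.1.1 (add F b):
                    ○ open, literals {a=F, b=F, c=F, d=F}.
                  branch 2.1.2.1.2 (add F d):
                    ○ open, literals {a=F, c=F, d=F}.
              branch 2.1.2.2 (add F ¬a):
                × closes — contains both a and ¬a.
      branch 2.2 (add F (c ∨ ¬d), T ((b ∧ d) ∧ ¬a)):
        F (c ∨ ¬d): α-rule — add F c, F ¬d.
        T ((b ∧ d) ∧ ¬a): α-rule — add T (b ∧ d), T ¬a.
        T (b ∧ d): α-rule — add T b, T d.
        ○ open, literals {a=F, b=T, c=F, d=T}.
2 branches closed, 4 open.
Each open branch fixes some atoms; the unmentioned ones are free. Counting distinct full assignments: branch {d=T} (c, b, a) contributes 8 new; branch {a=F, b=F, c=F, d=F} (none free) contributes 1 new; branch {a=F, c=F, d=F} (b) contributes 1 new; branch {a=F, b=T, c=F, d=T} (none free) contributes 0 new. Total: 10.

10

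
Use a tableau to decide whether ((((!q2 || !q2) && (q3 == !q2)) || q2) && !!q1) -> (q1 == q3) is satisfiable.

Satisfiable

Initial set: {(((((!q2 || !q2) && (q3 == !q2)) || q2) && !!q1) -> (q1 == q3))}.
(((((!q2 || !q2) && (q3 == !q2)) || q2) && !!q1) -> (q1 == q3)): β-rule — branch into !((((!q2 || !q2) && (q3 == !q2)) || q2) && !!q1)  //  (q1 == q3).
  branch 1 (add !((((!q2 || !q2) && (q3 == !q2)) || q2) && !!q1)):
    !((((!q2 || !q2) && (q3 == !q2)) || q2) && !!q1): β-rule — branch into !(((!q2 || !q2) && (q3 == !q2)) || q2)  //  !!!q1.
      branch 1.1 (add !(((!q2 || !q2) && (q3 == !q2)) || q2)):
        !(((!q2 || !q2) && (q3 == !q2)) || q2): α-rule — add !((!q2 || !q2) && (q3 == !q2)), !q2.
        !((!q2 || !q2) && (q3 == !q2)): β-rule — branch into !(!q2 || !q2)  //  !(q3 == !q2).
          branch 1.1.1 (add !(!q2 || !q2)):
            !(!q2 || !q2): α-rule — add !!q2, !!q2.
            × closes — contains both q2 and !q2.
          branch 1.1.2 (add !(q3 == !q2)):
            !(q3 == !q2): β-rule — branch into q3, !!q2  //  !q3, !q2.
              branch 1.1.2.1 (add q3, !!q2):
                × closes — contains both q2 and !q2.
              branch 1.1.2.2 (add !q3, !q2):
                ○ open, literals {q2=0, q3=0}.
      branch 1.2 (add !!!q1):
        !!!q1: drop double negation, giving !q1.
        ○ open, literals {q1=0}.
  branch 2 (add (q1 == q3)):
    (q1 == q3): β-rule — branch into q1, q3  //  !q1, !q3.
      branch 2.1 (add q1, q3):
        ○ open, literals {q1=1, q3=1}.
      branch 2.2 (add !q1, !q3):
        ○ open, literals {q1=0, q3=0}.
2 branches closed, 4 open.
An open branch gives a satisfying assignment: q2=0, q3=0.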